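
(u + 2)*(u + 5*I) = u^2 + 2*u + 5*I*u + 10*I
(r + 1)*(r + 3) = r^2 + 4*r + 3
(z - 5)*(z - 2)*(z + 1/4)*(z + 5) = z^4 - 7*z^3/4 - 51*z^2/2 + 175*z/4 + 25/2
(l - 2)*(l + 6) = l^2 + 4*l - 12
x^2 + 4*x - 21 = (x - 3)*(x + 7)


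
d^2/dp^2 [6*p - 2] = 0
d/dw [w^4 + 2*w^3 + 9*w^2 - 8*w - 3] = 4*w^3 + 6*w^2 + 18*w - 8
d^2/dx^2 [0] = 0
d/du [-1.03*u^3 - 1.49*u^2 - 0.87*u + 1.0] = -3.09*u^2 - 2.98*u - 0.87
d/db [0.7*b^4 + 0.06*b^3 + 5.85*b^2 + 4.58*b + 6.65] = 2.8*b^3 + 0.18*b^2 + 11.7*b + 4.58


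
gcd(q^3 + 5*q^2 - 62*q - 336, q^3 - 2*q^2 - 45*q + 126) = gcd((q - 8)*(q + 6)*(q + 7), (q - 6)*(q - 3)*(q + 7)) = q + 7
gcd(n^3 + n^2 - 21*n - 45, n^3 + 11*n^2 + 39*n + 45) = n^2 + 6*n + 9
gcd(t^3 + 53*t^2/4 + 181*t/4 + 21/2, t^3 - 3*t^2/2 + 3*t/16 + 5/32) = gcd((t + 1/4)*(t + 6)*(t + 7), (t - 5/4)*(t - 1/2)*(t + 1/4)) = t + 1/4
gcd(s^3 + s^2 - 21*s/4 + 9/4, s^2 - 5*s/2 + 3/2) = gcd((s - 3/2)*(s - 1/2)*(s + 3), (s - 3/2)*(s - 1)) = s - 3/2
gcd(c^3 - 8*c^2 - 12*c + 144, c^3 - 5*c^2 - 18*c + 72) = c^2 - 2*c - 24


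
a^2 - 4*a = a*(a - 4)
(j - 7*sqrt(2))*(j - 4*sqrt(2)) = j^2 - 11*sqrt(2)*j + 56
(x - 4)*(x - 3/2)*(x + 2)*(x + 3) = x^4 - x^3/2 - 31*x^2/2 - 3*x + 36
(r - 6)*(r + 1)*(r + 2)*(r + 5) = r^4 + 2*r^3 - 31*r^2 - 92*r - 60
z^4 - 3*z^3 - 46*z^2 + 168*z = z*(z - 6)*(z - 4)*(z + 7)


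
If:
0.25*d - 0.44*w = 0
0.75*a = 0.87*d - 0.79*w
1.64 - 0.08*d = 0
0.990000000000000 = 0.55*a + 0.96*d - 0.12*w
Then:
No Solution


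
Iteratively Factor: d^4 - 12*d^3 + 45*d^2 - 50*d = (d - 5)*(d^3 - 7*d^2 + 10*d) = (d - 5)^2*(d^2 - 2*d) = (d - 5)^2*(d - 2)*(d)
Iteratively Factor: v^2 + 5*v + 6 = (v + 2)*(v + 3)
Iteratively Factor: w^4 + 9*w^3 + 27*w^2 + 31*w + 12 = (w + 3)*(w^3 + 6*w^2 + 9*w + 4) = (w + 1)*(w + 3)*(w^2 + 5*w + 4) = (w + 1)*(w + 3)*(w + 4)*(w + 1)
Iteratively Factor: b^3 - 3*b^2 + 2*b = (b - 2)*(b^2 - b) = b*(b - 2)*(b - 1)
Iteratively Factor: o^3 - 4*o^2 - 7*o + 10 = (o - 1)*(o^2 - 3*o - 10) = (o - 1)*(o + 2)*(o - 5)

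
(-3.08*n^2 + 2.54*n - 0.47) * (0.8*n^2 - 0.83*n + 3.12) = -2.464*n^4 + 4.5884*n^3 - 12.0938*n^2 + 8.3149*n - 1.4664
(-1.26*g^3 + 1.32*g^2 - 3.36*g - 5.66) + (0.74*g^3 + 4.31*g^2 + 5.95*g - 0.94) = -0.52*g^3 + 5.63*g^2 + 2.59*g - 6.6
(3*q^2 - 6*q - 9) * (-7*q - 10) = -21*q^3 + 12*q^2 + 123*q + 90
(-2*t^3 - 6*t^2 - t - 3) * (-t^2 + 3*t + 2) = 2*t^5 - 21*t^3 - 12*t^2 - 11*t - 6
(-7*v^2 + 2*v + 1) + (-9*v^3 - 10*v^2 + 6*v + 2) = -9*v^3 - 17*v^2 + 8*v + 3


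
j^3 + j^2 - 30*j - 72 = (j - 6)*(j + 3)*(j + 4)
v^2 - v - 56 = (v - 8)*(v + 7)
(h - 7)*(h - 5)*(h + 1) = h^3 - 11*h^2 + 23*h + 35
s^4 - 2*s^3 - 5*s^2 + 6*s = s*(s - 3)*(s - 1)*(s + 2)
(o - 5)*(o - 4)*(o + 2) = o^3 - 7*o^2 + 2*o + 40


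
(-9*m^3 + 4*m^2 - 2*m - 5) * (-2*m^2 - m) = 18*m^5 + m^4 + 12*m^2 + 5*m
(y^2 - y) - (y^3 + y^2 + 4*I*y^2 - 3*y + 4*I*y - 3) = -y^3 - 4*I*y^2 + 2*y - 4*I*y + 3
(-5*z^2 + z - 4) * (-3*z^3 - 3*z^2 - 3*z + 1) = 15*z^5 + 12*z^4 + 24*z^3 + 4*z^2 + 13*z - 4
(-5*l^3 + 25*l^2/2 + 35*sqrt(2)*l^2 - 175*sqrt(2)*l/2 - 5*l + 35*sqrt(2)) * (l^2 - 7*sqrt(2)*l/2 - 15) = -5*l^5 + 25*l^4/2 + 105*sqrt(2)*l^4/2 - 525*sqrt(2)*l^3/4 - 175*l^3 - 945*sqrt(2)*l^2/2 + 425*l^2 - 170*l + 2625*sqrt(2)*l/2 - 525*sqrt(2)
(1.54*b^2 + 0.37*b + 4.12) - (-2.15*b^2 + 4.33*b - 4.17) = 3.69*b^2 - 3.96*b + 8.29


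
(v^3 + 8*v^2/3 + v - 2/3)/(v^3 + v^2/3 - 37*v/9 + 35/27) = 9*(v^2 + 3*v + 2)/(9*v^2 + 6*v - 35)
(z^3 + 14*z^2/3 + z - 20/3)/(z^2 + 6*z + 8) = (3*z^2 + 2*z - 5)/(3*(z + 2))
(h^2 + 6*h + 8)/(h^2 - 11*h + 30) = (h^2 + 6*h + 8)/(h^2 - 11*h + 30)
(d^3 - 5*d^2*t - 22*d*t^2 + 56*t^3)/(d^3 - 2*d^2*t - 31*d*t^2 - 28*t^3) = (d - 2*t)/(d + t)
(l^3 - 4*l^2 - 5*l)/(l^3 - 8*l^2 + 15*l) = (l + 1)/(l - 3)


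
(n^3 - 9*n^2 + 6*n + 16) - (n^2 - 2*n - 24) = n^3 - 10*n^2 + 8*n + 40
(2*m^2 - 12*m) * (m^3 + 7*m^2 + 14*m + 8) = 2*m^5 + 2*m^4 - 56*m^3 - 152*m^2 - 96*m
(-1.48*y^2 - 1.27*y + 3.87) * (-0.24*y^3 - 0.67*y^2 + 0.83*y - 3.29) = 0.3552*y^5 + 1.2964*y^4 - 1.3063*y^3 + 1.2222*y^2 + 7.3904*y - 12.7323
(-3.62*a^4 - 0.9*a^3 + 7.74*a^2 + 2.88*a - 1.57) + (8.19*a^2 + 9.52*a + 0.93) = -3.62*a^4 - 0.9*a^3 + 15.93*a^2 + 12.4*a - 0.64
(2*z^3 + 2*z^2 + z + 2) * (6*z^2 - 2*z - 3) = 12*z^5 + 8*z^4 - 4*z^3 + 4*z^2 - 7*z - 6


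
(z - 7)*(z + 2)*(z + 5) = z^3 - 39*z - 70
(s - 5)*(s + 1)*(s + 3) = s^3 - s^2 - 17*s - 15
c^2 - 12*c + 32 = (c - 8)*(c - 4)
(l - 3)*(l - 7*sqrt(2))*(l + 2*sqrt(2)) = l^3 - 5*sqrt(2)*l^2 - 3*l^2 - 28*l + 15*sqrt(2)*l + 84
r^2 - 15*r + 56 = (r - 8)*(r - 7)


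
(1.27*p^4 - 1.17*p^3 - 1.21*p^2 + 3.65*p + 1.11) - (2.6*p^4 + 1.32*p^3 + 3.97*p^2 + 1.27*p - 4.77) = -1.33*p^4 - 2.49*p^3 - 5.18*p^2 + 2.38*p + 5.88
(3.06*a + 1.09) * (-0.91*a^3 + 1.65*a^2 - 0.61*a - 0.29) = -2.7846*a^4 + 4.0571*a^3 - 0.0681*a^2 - 1.5523*a - 0.3161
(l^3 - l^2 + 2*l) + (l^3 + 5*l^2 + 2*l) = 2*l^3 + 4*l^2 + 4*l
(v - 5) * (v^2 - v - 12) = v^3 - 6*v^2 - 7*v + 60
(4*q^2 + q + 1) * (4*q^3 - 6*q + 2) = 16*q^5 + 4*q^4 - 20*q^3 + 2*q^2 - 4*q + 2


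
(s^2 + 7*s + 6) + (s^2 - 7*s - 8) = 2*s^2 - 2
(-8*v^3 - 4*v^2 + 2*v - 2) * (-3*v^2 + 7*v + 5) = 24*v^5 - 44*v^4 - 74*v^3 - 4*v - 10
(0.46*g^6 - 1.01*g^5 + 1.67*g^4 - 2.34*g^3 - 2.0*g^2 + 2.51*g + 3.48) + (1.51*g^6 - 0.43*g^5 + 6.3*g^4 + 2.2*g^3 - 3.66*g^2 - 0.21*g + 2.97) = 1.97*g^6 - 1.44*g^5 + 7.97*g^4 - 0.14*g^3 - 5.66*g^2 + 2.3*g + 6.45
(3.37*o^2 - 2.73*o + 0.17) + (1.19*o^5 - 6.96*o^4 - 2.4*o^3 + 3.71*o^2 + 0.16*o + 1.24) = 1.19*o^5 - 6.96*o^4 - 2.4*o^3 + 7.08*o^2 - 2.57*o + 1.41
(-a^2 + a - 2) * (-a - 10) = a^3 + 9*a^2 - 8*a + 20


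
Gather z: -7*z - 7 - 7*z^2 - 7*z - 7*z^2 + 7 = -14*z^2 - 14*z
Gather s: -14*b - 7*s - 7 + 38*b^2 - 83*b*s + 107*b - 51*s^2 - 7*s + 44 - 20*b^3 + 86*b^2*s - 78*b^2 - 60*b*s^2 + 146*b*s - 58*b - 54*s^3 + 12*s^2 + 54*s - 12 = -20*b^3 - 40*b^2 + 35*b - 54*s^3 + s^2*(-60*b - 39) + s*(86*b^2 + 63*b + 40) + 25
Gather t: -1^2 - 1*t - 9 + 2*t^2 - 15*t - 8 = 2*t^2 - 16*t - 18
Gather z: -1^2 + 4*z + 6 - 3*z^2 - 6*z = -3*z^2 - 2*z + 5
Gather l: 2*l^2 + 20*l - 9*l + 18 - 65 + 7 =2*l^2 + 11*l - 40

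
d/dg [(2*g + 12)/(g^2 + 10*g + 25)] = 2*(-g - 7)/(g^3 + 15*g^2 + 75*g + 125)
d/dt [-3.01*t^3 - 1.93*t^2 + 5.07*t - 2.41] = -9.03*t^2 - 3.86*t + 5.07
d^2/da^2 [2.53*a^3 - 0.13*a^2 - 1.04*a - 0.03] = 15.18*a - 0.26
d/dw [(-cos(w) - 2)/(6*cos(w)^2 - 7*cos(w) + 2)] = (6*sin(w)^2 - 24*cos(w) + 10)*sin(w)/(6*cos(w)^2 - 7*cos(w) + 2)^2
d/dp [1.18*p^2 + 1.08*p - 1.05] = 2.36*p + 1.08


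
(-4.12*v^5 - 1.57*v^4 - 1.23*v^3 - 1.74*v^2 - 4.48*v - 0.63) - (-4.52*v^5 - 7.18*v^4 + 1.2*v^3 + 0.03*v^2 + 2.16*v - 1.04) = 0.399999999999999*v^5 + 5.61*v^4 - 2.43*v^3 - 1.77*v^2 - 6.64*v + 0.41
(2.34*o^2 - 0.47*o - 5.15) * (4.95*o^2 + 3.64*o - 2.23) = 11.583*o^4 + 6.1911*o^3 - 32.4215*o^2 - 17.6979*o + 11.4845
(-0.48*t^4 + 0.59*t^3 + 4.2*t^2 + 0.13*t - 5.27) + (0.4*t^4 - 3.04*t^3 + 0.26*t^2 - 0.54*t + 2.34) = -0.08*t^4 - 2.45*t^3 + 4.46*t^2 - 0.41*t - 2.93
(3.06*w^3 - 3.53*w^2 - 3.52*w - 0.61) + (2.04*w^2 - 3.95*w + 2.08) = 3.06*w^3 - 1.49*w^2 - 7.47*w + 1.47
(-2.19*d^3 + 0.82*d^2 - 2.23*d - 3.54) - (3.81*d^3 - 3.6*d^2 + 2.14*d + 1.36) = -6.0*d^3 + 4.42*d^2 - 4.37*d - 4.9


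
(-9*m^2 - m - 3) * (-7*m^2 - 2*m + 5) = 63*m^4 + 25*m^3 - 22*m^2 + m - 15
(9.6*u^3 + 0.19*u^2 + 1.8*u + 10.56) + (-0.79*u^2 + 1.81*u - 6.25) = 9.6*u^3 - 0.6*u^2 + 3.61*u + 4.31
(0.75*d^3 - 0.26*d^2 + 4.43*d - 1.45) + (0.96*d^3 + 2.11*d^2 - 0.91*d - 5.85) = 1.71*d^3 + 1.85*d^2 + 3.52*d - 7.3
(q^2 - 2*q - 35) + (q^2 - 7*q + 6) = 2*q^2 - 9*q - 29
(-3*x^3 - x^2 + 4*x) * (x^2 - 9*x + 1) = -3*x^5 + 26*x^4 + 10*x^3 - 37*x^2 + 4*x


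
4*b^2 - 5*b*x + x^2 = (-4*b + x)*(-b + x)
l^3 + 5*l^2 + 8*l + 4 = (l + 1)*(l + 2)^2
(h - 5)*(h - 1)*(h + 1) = h^3 - 5*h^2 - h + 5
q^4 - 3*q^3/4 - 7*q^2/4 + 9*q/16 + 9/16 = (q - 3/2)*(q - 3/4)*(q + 1/2)*(q + 1)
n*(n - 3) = n^2 - 3*n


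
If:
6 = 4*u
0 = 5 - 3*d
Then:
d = 5/3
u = 3/2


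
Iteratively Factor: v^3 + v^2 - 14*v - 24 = (v - 4)*(v^2 + 5*v + 6) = (v - 4)*(v + 3)*(v + 2)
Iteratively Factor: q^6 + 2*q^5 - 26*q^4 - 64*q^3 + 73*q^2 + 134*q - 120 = (q - 1)*(q^5 + 3*q^4 - 23*q^3 - 87*q^2 - 14*q + 120) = (q - 1)^2*(q^4 + 4*q^3 - 19*q^2 - 106*q - 120) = (q - 1)^2*(q + 3)*(q^3 + q^2 - 22*q - 40) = (q - 5)*(q - 1)^2*(q + 3)*(q^2 + 6*q + 8) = (q - 5)*(q - 1)^2*(q + 3)*(q + 4)*(q + 2)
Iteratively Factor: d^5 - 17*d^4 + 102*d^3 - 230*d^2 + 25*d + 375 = (d - 5)*(d^4 - 12*d^3 + 42*d^2 - 20*d - 75) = (d - 5)*(d - 3)*(d^3 - 9*d^2 + 15*d + 25) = (d - 5)^2*(d - 3)*(d^2 - 4*d - 5) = (d - 5)^3*(d - 3)*(d + 1)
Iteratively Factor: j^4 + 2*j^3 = (j)*(j^3 + 2*j^2) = j*(j + 2)*(j^2) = j^2*(j + 2)*(j)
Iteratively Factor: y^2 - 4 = (y + 2)*(y - 2)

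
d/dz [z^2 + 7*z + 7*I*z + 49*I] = 2*z + 7 + 7*I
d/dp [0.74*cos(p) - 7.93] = -0.74*sin(p)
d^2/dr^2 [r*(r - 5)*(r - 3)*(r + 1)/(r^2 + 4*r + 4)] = 2*(r^4 + 8*r^3 + 24*r^2 - 97*r - 32)/(r^4 + 8*r^3 + 24*r^2 + 32*r + 16)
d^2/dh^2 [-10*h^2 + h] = -20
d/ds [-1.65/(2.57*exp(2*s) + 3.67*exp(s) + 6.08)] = (8.481*exp(s) + 6.0555)*exp(s)/(2.57*exp(2*s) + 3.67*exp(s) + 6.08)^2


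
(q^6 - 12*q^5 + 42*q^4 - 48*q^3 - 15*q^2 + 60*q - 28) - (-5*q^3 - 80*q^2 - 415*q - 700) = q^6 - 12*q^5 + 42*q^4 - 43*q^3 + 65*q^2 + 475*q + 672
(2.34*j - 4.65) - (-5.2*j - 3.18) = 7.54*j - 1.47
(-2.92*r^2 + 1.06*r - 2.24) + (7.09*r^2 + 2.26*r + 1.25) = 4.17*r^2 + 3.32*r - 0.99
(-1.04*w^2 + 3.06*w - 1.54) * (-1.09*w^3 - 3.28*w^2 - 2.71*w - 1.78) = 1.1336*w^5 + 0.0757999999999996*w^4 - 5.5398*w^3 - 1.3902*w^2 - 1.2734*w + 2.7412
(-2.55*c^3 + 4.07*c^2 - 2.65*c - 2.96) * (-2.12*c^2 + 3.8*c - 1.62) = 5.406*c^5 - 18.3184*c^4 + 25.215*c^3 - 10.3882*c^2 - 6.955*c + 4.7952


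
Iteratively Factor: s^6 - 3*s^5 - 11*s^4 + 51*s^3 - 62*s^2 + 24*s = (s + 4)*(s^5 - 7*s^4 + 17*s^3 - 17*s^2 + 6*s) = (s - 1)*(s + 4)*(s^4 - 6*s^3 + 11*s^2 - 6*s) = s*(s - 1)*(s + 4)*(s^3 - 6*s^2 + 11*s - 6) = s*(s - 1)^2*(s + 4)*(s^2 - 5*s + 6) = s*(s - 2)*(s - 1)^2*(s + 4)*(s - 3)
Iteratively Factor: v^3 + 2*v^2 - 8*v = (v)*(v^2 + 2*v - 8) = v*(v + 4)*(v - 2)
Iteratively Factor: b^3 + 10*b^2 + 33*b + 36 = (b + 3)*(b^2 + 7*b + 12) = (b + 3)^2*(b + 4)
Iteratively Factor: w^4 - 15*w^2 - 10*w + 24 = (w - 4)*(w^3 + 4*w^2 + w - 6) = (w - 4)*(w + 2)*(w^2 + 2*w - 3) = (w - 4)*(w + 2)*(w + 3)*(w - 1)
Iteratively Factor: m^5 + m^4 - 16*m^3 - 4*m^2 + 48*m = (m - 3)*(m^4 + 4*m^3 - 4*m^2 - 16*m) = (m - 3)*(m + 2)*(m^3 + 2*m^2 - 8*m) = m*(m - 3)*(m + 2)*(m^2 + 2*m - 8) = m*(m - 3)*(m + 2)*(m + 4)*(m - 2)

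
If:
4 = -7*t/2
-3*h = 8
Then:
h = -8/3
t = -8/7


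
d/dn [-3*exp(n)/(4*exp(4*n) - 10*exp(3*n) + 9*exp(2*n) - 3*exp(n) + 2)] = (36*exp(4*n) - 60*exp(3*n) + 27*exp(2*n) - 6)*exp(n)/(16*exp(8*n) - 80*exp(7*n) + 172*exp(6*n) - 204*exp(5*n) + 157*exp(4*n) - 94*exp(3*n) + 45*exp(2*n) - 12*exp(n) + 4)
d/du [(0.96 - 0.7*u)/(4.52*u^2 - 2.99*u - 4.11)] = (3.164*u^2 - 8.6784*u + 5.7474)/(20.4304*u^4 - 27.0296*u^3 - 28.2143*u^2 + 24.5778*u + 16.8921)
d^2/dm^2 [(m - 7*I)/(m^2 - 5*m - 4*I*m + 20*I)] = 2*((m - 7*I)*(-2*m + 5 + 4*I)^2 + (-3*m + 5 + 11*I)*(m^2 - 5*m - 4*I*m + 20*I))/(m^2 - 5*m - 4*I*m + 20*I)^3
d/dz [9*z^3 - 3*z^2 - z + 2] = 27*z^2 - 6*z - 1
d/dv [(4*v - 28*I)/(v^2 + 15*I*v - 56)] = 4*(-v^2 + 14*I*v - 161)/(v^4 + 30*I*v^3 - 337*v^2 - 1680*I*v + 3136)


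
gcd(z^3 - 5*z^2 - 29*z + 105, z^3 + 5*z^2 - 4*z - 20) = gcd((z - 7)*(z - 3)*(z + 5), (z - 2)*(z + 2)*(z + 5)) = z + 5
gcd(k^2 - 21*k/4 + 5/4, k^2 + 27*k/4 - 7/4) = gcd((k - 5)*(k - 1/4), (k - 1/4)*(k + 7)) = k - 1/4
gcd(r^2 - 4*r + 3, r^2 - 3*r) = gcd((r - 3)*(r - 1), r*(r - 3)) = r - 3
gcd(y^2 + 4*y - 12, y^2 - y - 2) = y - 2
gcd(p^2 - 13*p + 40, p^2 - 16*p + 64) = p - 8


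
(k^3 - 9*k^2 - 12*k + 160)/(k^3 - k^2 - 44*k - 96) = (k - 5)/(k + 3)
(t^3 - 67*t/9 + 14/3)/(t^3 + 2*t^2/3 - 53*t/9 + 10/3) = (3*t - 7)/(3*t - 5)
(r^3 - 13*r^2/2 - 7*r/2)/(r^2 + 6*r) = (2*r^2 - 13*r - 7)/(2*(r + 6))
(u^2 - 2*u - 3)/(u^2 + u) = (u - 3)/u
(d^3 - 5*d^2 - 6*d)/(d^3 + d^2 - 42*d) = (d + 1)/(d + 7)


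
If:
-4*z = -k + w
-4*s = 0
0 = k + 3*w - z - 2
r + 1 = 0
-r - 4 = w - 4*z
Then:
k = 55/19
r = -1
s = 0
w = -1/19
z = 14/19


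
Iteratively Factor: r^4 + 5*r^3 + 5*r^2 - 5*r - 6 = (r + 2)*(r^3 + 3*r^2 - r - 3) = (r + 2)*(r + 3)*(r^2 - 1) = (r - 1)*(r + 2)*(r + 3)*(r + 1)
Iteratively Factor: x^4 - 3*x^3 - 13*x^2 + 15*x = (x - 5)*(x^3 + 2*x^2 - 3*x) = (x - 5)*(x - 1)*(x^2 + 3*x) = (x - 5)*(x - 1)*(x + 3)*(x)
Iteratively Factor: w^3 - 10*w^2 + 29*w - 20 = (w - 5)*(w^2 - 5*w + 4) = (w - 5)*(w - 1)*(w - 4)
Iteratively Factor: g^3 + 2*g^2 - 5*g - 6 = (g + 3)*(g^2 - g - 2) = (g + 1)*(g + 3)*(g - 2)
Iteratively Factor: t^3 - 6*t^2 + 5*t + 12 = (t - 4)*(t^2 - 2*t - 3) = (t - 4)*(t + 1)*(t - 3)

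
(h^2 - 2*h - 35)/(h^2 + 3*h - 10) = (h - 7)/(h - 2)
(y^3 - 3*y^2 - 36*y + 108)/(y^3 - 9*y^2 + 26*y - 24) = (y^2 - 36)/(y^2 - 6*y + 8)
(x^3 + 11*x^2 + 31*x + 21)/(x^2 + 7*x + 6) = (x^2 + 10*x + 21)/(x + 6)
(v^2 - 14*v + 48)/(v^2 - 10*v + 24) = (v - 8)/(v - 4)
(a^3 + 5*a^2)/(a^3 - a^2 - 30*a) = a/(a - 6)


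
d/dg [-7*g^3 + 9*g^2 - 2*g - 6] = -21*g^2 + 18*g - 2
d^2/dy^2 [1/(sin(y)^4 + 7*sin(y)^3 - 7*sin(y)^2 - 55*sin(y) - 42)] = (-16*sin(y)^7 - 145*sin(y)^6 - 192*sin(y)^5 + 886*sin(y)^4 - 522*sin(y)^3 - 4283*sin(y)^2 + 922*sin(y) + 5462)/((sin(y) - 3)^3*(sin(y) + 1)^2*(sin(y) + 2)^3*(sin(y) + 7)^3)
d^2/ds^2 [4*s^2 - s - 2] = 8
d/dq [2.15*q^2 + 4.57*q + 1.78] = 4.3*q + 4.57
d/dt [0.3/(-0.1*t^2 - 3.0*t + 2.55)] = (0.06*t + 0.9)/(0.1*t^2 + 3.0*t - 2.55)^2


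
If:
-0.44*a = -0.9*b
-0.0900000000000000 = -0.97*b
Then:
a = 0.19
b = 0.09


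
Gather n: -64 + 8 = -56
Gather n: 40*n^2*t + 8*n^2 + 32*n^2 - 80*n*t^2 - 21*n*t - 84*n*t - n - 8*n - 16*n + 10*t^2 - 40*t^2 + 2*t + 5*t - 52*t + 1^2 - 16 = n^2*(40*t + 40) + n*(-80*t^2 - 105*t - 25) - 30*t^2 - 45*t - 15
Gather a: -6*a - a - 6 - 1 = -7*a - 7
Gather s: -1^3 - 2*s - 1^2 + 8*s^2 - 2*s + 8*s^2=16*s^2 - 4*s - 2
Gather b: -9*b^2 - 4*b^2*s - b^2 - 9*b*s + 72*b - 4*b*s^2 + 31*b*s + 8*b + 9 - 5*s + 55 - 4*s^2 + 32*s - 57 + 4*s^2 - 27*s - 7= b^2*(-4*s - 10) + b*(-4*s^2 + 22*s + 80)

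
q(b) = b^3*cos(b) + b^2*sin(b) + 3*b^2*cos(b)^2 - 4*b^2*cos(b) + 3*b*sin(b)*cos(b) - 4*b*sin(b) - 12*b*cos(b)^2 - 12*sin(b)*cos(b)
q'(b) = -b^3*sin(b) - 6*b^2*sin(b)*cos(b) + 4*b^2*sin(b) + 4*b^2*cos(b) - 3*b*sin(b)^2 + 24*b*sin(b)*cos(b) + 2*b*sin(b) + 9*b*cos(b)^2 - 12*b*cos(b) + 12*sin(b)^2 + 3*sin(b)*cos(b) - 4*sin(b) - 24*cos(b)^2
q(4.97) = 1.66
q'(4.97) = 32.41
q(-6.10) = -185.04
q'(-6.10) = 142.88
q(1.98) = -0.21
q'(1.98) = 4.71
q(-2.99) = 116.76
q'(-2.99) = -146.29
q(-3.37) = 162.72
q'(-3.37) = -85.32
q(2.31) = 0.40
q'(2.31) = -0.43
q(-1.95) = -3.77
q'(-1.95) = -41.17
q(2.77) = -0.07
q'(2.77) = -0.28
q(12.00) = 1114.82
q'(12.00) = 1284.30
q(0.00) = 0.00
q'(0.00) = -24.00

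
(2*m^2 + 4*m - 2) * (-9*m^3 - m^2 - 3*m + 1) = -18*m^5 - 38*m^4 + 8*m^3 - 8*m^2 + 10*m - 2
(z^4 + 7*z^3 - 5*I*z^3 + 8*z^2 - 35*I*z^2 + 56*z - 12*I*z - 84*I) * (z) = z^5 + 7*z^4 - 5*I*z^4 + 8*z^3 - 35*I*z^3 + 56*z^2 - 12*I*z^2 - 84*I*z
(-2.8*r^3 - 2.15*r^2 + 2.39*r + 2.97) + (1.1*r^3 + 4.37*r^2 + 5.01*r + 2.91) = -1.7*r^3 + 2.22*r^2 + 7.4*r + 5.88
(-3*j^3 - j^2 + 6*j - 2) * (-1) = 3*j^3 + j^2 - 6*j + 2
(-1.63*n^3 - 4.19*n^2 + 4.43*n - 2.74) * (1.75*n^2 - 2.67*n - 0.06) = -2.8525*n^5 - 2.9804*n^4 + 19.0376*n^3 - 16.3717*n^2 + 7.05*n + 0.1644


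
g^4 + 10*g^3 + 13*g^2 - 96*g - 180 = (g - 3)*(g + 2)*(g + 5)*(g + 6)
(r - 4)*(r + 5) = r^2 + r - 20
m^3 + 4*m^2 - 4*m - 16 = (m - 2)*(m + 2)*(m + 4)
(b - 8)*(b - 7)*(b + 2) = b^3 - 13*b^2 + 26*b + 112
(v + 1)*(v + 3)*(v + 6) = v^3 + 10*v^2 + 27*v + 18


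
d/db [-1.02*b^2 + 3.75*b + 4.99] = 3.75 - 2.04*b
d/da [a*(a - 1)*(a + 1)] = 3*a^2 - 1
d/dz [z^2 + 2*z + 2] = 2*z + 2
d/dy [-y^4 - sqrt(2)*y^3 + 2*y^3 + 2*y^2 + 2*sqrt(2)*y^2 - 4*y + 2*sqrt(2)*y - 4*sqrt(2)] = -4*y^3 - 3*sqrt(2)*y^2 + 6*y^2 + 4*y + 4*sqrt(2)*y - 4 + 2*sqrt(2)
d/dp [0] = 0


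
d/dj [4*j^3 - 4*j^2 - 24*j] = 12*j^2 - 8*j - 24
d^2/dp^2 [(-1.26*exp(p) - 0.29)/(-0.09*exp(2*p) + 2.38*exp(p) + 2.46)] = (0.010206*exp(4*p) + 0.279288*exp(3*p) + 1.48743*exp(2*p) - 5.477548*exp(p) + 5.927124)*exp(p)/(0.000729*exp(6*p) - 0.057834*exp(5*p) + 1.46961*exp(4*p) - 10.31968*exp(3*p) - 40.16934*exp(2*p) - 43.208424*exp(p) - 14.886936)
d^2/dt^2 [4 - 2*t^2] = -4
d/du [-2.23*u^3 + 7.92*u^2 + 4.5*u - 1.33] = -6.69*u^2 + 15.84*u + 4.5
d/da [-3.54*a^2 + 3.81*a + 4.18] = 3.81 - 7.08*a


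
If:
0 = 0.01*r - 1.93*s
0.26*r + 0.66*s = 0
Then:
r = 0.00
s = 0.00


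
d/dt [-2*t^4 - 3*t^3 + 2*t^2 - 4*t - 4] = -8*t^3 - 9*t^2 + 4*t - 4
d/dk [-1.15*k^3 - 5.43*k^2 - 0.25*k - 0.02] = -3.45*k^2 - 10.86*k - 0.25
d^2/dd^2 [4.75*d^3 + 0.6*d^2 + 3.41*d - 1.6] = 28.5*d + 1.2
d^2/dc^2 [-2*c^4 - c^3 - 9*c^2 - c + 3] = -24*c^2 - 6*c - 18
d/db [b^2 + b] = 2*b + 1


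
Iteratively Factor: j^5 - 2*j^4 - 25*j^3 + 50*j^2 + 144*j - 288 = (j - 3)*(j^4 + j^3 - 22*j^2 - 16*j + 96) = (j - 3)*(j + 3)*(j^3 - 2*j^2 - 16*j + 32) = (j - 4)*(j - 3)*(j + 3)*(j^2 + 2*j - 8) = (j - 4)*(j - 3)*(j + 3)*(j + 4)*(j - 2)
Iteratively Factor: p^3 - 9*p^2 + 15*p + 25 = (p + 1)*(p^2 - 10*p + 25) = (p - 5)*(p + 1)*(p - 5)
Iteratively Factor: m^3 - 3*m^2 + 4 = (m - 2)*(m^2 - m - 2) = (m - 2)*(m + 1)*(m - 2)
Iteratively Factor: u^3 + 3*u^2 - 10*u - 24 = (u + 2)*(u^2 + u - 12) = (u - 3)*(u + 2)*(u + 4)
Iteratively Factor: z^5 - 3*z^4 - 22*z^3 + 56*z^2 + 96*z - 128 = (z - 4)*(z^4 + z^3 - 18*z^2 - 16*z + 32) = (z - 4)*(z - 1)*(z^3 + 2*z^2 - 16*z - 32) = (z - 4)*(z - 1)*(z + 4)*(z^2 - 2*z - 8) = (z - 4)*(z - 1)*(z + 2)*(z + 4)*(z - 4)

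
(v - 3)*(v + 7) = v^2 + 4*v - 21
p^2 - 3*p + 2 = (p - 2)*(p - 1)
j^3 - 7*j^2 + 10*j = j*(j - 5)*(j - 2)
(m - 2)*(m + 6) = m^2 + 4*m - 12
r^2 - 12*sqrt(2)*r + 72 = (r - 6*sqrt(2))^2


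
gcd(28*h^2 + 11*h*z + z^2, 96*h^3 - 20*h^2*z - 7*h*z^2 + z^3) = 4*h + z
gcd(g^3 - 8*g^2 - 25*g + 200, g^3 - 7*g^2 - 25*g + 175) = g^2 - 25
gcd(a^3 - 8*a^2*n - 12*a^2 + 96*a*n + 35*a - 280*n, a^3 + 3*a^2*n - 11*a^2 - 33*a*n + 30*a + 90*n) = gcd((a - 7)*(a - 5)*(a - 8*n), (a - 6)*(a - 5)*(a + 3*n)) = a - 5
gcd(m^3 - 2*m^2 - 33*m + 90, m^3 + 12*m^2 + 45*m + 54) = m + 6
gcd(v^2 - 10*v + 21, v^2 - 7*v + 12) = v - 3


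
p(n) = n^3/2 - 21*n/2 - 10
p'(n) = 3*n^2/2 - 21/2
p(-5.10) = -22.78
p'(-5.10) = 28.52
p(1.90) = -26.52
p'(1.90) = -5.08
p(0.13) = -11.36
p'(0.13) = -10.47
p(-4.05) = -0.69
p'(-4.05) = 14.10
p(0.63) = -16.49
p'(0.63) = -9.90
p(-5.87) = -49.50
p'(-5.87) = 41.19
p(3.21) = -27.17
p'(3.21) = 4.96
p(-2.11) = 7.46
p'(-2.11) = -3.82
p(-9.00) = -280.00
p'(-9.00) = 111.00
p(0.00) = -10.00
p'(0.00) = -10.50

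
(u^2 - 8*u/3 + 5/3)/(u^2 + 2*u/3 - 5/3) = (3*u - 5)/(3*u + 5)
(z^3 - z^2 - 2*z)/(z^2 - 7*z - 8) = z*(z - 2)/(z - 8)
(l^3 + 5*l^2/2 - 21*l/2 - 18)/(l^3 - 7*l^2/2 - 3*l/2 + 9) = (l + 4)/(l - 2)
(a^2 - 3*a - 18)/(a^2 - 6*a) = (a + 3)/a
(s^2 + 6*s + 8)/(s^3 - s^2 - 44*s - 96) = (s + 2)/(s^2 - 5*s - 24)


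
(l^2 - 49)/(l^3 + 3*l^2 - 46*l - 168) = (l + 7)/(l^2 + 10*l + 24)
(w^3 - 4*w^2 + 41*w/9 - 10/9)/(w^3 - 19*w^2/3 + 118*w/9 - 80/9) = (3*w - 1)/(3*w - 8)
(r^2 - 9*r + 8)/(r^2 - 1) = (r - 8)/(r + 1)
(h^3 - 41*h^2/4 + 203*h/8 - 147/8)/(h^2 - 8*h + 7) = (8*h^2 - 26*h + 21)/(8*(h - 1))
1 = 1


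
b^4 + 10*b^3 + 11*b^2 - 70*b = b*(b - 2)*(b + 5)*(b + 7)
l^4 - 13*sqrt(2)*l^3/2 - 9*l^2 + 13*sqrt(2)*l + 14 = (l - 7*sqrt(2))*(l - sqrt(2))*(l + sqrt(2)/2)*(l + sqrt(2))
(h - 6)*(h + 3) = h^2 - 3*h - 18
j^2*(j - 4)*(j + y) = j^4 + j^3*y - 4*j^3 - 4*j^2*y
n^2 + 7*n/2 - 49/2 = (n - 7/2)*(n + 7)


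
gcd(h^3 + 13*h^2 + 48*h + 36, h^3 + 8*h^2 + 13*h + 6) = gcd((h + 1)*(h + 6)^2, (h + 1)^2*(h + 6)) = h^2 + 7*h + 6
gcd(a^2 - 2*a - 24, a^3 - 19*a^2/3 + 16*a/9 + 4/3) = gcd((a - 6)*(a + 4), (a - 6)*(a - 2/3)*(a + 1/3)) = a - 6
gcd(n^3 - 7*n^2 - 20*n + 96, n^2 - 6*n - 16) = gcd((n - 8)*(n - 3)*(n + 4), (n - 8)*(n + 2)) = n - 8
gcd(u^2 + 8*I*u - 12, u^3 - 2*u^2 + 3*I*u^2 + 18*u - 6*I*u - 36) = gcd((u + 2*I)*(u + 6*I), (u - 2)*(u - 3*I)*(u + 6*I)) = u + 6*I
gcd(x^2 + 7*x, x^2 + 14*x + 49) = x + 7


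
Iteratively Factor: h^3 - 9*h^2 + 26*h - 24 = (h - 4)*(h^2 - 5*h + 6) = (h - 4)*(h - 3)*(h - 2)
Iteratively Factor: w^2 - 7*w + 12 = (w - 4)*(w - 3)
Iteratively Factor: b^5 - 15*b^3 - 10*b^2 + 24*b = (b - 1)*(b^4 + b^3 - 14*b^2 - 24*b) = b*(b - 1)*(b^3 + b^2 - 14*b - 24) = b*(b - 1)*(b + 2)*(b^2 - b - 12) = b*(b - 4)*(b - 1)*(b + 2)*(b + 3)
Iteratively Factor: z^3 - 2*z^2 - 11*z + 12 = (z + 3)*(z^2 - 5*z + 4) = (z - 1)*(z + 3)*(z - 4)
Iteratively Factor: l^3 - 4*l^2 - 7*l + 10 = (l - 5)*(l^2 + l - 2) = (l - 5)*(l + 2)*(l - 1)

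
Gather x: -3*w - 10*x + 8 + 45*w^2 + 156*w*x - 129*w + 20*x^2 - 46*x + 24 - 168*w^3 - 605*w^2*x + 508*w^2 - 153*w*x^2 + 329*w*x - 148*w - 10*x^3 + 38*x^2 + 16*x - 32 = -168*w^3 + 553*w^2 - 280*w - 10*x^3 + x^2*(58 - 153*w) + x*(-605*w^2 + 485*w - 40)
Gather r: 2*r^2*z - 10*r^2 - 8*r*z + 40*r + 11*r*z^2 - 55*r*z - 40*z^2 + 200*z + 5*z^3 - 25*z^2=r^2*(2*z - 10) + r*(11*z^2 - 63*z + 40) + 5*z^3 - 65*z^2 + 200*z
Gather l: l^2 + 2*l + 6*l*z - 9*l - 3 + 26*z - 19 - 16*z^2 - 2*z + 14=l^2 + l*(6*z - 7) - 16*z^2 + 24*z - 8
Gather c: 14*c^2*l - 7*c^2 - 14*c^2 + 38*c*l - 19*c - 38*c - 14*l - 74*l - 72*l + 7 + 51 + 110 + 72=c^2*(14*l - 21) + c*(38*l - 57) - 160*l + 240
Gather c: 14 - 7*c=14 - 7*c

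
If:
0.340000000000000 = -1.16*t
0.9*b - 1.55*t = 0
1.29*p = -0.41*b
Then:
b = -0.50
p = 0.16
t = -0.29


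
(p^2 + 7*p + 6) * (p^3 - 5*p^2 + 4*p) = p^5 + 2*p^4 - 25*p^3 - 2*p^2 + 24*p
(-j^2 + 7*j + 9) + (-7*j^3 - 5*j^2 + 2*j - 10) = -7*j^3 - 6*j^2 + 9*j - 1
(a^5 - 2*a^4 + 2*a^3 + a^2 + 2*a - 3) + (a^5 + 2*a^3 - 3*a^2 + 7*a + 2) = 2*a^5 - 2*a^4 + 4*a^3 - 2*a^2 + 9*a - 1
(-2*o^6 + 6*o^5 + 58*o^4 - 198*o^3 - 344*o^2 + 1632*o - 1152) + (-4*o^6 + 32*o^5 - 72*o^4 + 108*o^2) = -6*o^6 + 38*o^5 - 14*o^4 - 198*o^3 - 236*o^2 + 1632*o - 1152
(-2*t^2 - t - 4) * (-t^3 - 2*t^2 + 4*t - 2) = 2*t^5 + 5*t^4 - 2*t^3 + 8*t^2 - 14*t + 8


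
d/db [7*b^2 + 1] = 14*b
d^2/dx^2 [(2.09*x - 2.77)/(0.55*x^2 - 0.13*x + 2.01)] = ((3.5904 - 6.897*x)*(0.55*x^2 - 0.13*x + 2.01) + (1.1*x - 0.13)*(2.09*x - 2.77)*(2.2*x - 0.26))/(0.55*x^2 - 0.13*x + 2.01)^3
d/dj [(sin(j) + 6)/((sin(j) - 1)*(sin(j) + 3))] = (-12*sin(j) + cos(j)^2 - 16)*cos(j)/((sin(j) - 1)^2*(sin(j) + 3)^2)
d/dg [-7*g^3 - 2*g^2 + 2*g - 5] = -21*g^2 - 4*g + 2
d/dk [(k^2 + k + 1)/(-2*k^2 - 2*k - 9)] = 7*(-2*k - 1)/(4*k^4 + 8*k^3 + 40*k^2 + 36*k + 81)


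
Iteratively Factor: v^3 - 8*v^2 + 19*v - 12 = (v - 1)*(v^2 - 7*v + 12) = (v - 4)*(v - 1)*(v - 3)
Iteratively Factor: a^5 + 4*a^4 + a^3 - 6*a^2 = (a - 1)*(a^4 + 5*a^3 + 6*a^2) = (a - 1)*(a + 3)*(a^3 + 2*a^2) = a*(a - 1)*(a + 3)*(a^2 + 2*a) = a*(a - 1)*(a + 2)*(a + 3)*(a)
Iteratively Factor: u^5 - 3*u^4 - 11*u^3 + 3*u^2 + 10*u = (u + 1)*(u^4 - 4*u^3 - 7*u^2 + 10*u) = (u - 1)*(u + 1)*(u^3 - 3*u^2 - 10*u) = u*(u - 1)*(u + 1)*(u^2 - 3*u - 10) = u*(u - 1)*(u + 1)*(u + 2)*(u - 5)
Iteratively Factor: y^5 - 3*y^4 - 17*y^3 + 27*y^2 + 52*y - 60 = (y - 2)*(y^4 - y^3 - 19*y^2 - 11*y + 30) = (y - 2)*(y + 3)*(y^3 - 4*y^2 - 7*y + 10) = (y - 5)*(y - 2)*(y + 3)*(y^2 + y - 2) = (y - 5)*(y - 2)*(y - 1)*(y + 3)*(y + 2)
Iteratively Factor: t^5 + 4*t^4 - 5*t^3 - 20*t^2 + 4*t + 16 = (t + 2)*(t^4 + 2*t^3 - 9*t^2 - 2*t + 8) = (t + 1)*(t + 2)*(t^3 + t^2 - 10*t + 8) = (t + 1)*(t + 2)*(t + 4)*(t^2 - 3*t + 2) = (t - 1)*(t + 1)*(t + 2)*(t + 4)*(t - 2)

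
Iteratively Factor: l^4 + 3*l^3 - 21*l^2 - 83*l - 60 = (l + 1)*(l^3 + 2*l^2 - 23*l - 60) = (l + 1)*(l + 4)*(l^2 - 2*l - 15) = (l + 1)*(l + 3)*(l + 4)*(l - 5)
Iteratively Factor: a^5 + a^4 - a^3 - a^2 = (a + 1)*(a^4 - a^2) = a*(a + 1)*(a^3 - a) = a*(a - 1)*(a + 1)*(a^2 + a) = a*(a - 1)*(a + 1)^2*(a)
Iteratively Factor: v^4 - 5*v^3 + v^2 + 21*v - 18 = (v + 2)*(v^3 - 7*v^2 + 15*v - 9) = (v - 1)*(v + 2)*(v^2 - 6*v + 9) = (v - 3)*(v - 1)*(v + 2)*(v - 3)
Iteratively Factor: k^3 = (k)*(k^2) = k^2*(k)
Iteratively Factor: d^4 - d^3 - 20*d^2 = (d - 5)*(d^3 + 4*d^2) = d*(d - 5)*(d^2 + 4*d) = d^2*(d - 5)*(d + 4)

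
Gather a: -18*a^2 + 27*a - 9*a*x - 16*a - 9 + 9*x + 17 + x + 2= -18*a^2 + a*(11 - 9*x) + 10*x + 10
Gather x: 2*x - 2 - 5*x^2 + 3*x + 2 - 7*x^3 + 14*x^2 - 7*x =-7*x^3 + 9*x^2 - 2*x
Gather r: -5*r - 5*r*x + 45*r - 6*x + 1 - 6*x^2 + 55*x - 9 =r*(40 - 5*x) - 6*x^2 + 49*x - 8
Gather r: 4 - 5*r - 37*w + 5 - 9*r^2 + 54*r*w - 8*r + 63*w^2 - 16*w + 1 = -9*r^2 + r*(54*w - 13) + 63*w^2 - 53*w + 10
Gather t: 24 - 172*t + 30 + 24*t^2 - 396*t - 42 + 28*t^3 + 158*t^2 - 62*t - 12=28*t^3 + 182*t^2 - 630*t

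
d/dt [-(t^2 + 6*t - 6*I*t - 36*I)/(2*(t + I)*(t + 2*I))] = (t^2*(6 - 9*I) + t*(4 - 72*I) + 120 - 12*I)/(2*t^4 + 12*I*t^3 - 26*t^2 - 24*I*t + 8)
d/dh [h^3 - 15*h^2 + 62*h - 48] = 3*h^2 - 30*h + 62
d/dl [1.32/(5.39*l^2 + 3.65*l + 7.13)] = (-14.2296*l - 4.818)/(5.39*l^2 + 3.65*l + 7.13)^2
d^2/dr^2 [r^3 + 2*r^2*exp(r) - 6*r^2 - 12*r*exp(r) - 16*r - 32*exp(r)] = 2*r^2*exp(r) - 4*r*exp(r) + 6*r - 52*exp(r) - 12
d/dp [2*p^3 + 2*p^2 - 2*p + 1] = 6*p^2 + 4*p - 2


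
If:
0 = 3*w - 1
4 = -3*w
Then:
No Solution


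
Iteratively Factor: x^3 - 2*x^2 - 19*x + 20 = (x - 1)*(x^2 - x - 20) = (x - 1)*(x + 4)*(x - 5)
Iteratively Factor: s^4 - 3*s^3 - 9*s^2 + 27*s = (s + 3)*(s^3 - 6*s^2 + 9*s) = s*(s + 3)*(s^2 - 6*s + 9) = s*(s - 3)*(s + 3)*(s - 3)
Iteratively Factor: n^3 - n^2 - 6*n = (n + 2)*(n^2 - 3*n) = (n - 3)*(n + 2)*(n)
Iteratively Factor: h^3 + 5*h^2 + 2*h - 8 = (h + 2)*(h^2 + 3*h - 4) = (h - 1)*(h + 2)*(h + 4)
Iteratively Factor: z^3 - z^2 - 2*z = (z)*(z^2 - z - 2) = z*(z + 1)*(z - 2)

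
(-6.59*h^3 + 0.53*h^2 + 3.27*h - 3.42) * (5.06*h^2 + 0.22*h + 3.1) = -33.3454*h^5 + 1.232*h^4 - 3.7662*h^3 - 14.9428*h^2 + 9.3846*h - 10.602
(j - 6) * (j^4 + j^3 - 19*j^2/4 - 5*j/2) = j^5 - 5*j^4 - 43*j^3/4 + 26*j^2 + 15*j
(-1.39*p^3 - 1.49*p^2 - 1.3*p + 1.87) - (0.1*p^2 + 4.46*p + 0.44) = -1.39*p^3 - 1.59*p^2 - 5.76*p + 1.43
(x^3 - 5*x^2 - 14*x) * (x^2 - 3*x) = x^5 - 8*x^4 + x^3 + 42*x^2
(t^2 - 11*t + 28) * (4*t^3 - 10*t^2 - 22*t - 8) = 4*t^5 - 54*t^4 + 200*t^3 - 46*t^2 - 528*t - 224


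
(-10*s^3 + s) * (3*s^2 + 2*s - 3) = -30*s^5 - 20*s^4 + 33*s^3 + 2*s^2 - 3*s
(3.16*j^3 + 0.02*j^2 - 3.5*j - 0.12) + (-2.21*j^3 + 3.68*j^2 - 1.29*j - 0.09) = 0.95*j^3 + 3.7*j^2 - 4.79*j - 0.21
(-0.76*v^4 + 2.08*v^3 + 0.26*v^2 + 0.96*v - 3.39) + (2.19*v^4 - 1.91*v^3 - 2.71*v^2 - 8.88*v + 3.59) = 1.43*v^4 + 0.17*v^3 - 2.45*v^2 - 7.92*v + 0.2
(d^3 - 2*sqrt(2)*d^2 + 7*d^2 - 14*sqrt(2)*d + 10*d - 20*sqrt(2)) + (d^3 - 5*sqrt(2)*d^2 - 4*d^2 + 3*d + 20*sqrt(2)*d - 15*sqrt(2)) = 2*d^3 - 7*sqrt(2)*d^2 + 3*d^2 + 6*sqrt(2)*d + 13*d - 35*sqrt(2)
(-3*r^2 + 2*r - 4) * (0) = 0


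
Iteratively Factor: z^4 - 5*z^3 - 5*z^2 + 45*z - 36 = (z - 4)*(z^3 - z^2 - 9*z + 9) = (z - 4)*(z - 3)*(z^2 + 2*z - 3) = (z - 4)*(z - 3)*(z - 1)*(z + 3)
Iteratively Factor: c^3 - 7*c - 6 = (c - 3)*(c^2 + 3*c + 2) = (c - 3)*(c + 1)*(c + 2)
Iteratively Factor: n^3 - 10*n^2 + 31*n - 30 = (n - 2)*(n^2 - 8*n + 15) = (n - 3)*(n - 2)*(n - 5)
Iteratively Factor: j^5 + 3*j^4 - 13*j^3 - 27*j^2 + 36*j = (j - 1)*(j^4 + 4*j^3 - 9*j^2 - 36*j) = (j - 1)*(j + 3)*(j^3 + j^2 - 12*j) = j*(j - 1)*(j + 3)*(j^2 + j - 12) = j*(j - 1)*(j + 3)*(j + 4)*(j - 3)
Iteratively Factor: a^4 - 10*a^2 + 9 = (a - 3)*(a^3 + 3*a^2 - a - 3) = (a - 3)*(a + 3)*(a^2 - 1) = (a - 3)*(a - 1)*(a + 3)*(a + 1)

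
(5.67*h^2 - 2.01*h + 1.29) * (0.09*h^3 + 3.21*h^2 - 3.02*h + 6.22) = 0.5103*h^5 + 18.0198*h^4 - 23.4594*h^3 + 45.4785*h^2 - 16.398*h + 8.0238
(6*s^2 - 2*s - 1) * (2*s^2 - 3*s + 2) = 12*s^4 - 22*s^3 + 16*s^2 - s - 2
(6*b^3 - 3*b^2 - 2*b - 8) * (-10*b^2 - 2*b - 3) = -60*b^5 + 18*b^4 + 8*b^3 + 93*b^2 + 22*b + 24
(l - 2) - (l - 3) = 1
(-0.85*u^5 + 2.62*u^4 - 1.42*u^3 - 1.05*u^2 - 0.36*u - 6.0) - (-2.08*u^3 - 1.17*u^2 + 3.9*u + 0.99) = -0.85*u^5 + 2.62*u^4 + 0.66*u^3 + 0.12*u^2 - 4.26*u - 6.99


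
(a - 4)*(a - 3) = a^2 - 7*a + 12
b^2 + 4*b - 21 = (b - 3)*(b + 7)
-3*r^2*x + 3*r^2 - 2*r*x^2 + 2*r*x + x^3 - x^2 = (-3*r + x)*(r + x)*(x - 1)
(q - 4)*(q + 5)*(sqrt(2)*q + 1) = sqrt(2)*q^3 + q^2 + sqrt(2)*q^2 - 20*sqrt(2)*q + q - 20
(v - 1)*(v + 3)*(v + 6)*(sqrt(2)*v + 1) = sqrt(2)*v^4 + v^3 + 8*sqrt(2)*v^3 + 8*v^2 + 9*sqrt(2)*v^2 - 18*sqrt(2)*v + 9*v - 18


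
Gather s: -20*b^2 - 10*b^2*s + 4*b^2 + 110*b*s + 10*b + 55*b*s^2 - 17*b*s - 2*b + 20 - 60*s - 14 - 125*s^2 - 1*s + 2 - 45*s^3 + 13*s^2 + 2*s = -16*b^2 + 8*b - 45*s^3 + s^2*(55*b - 112) + s*(-10*b^2 + 93*b - 59) + 8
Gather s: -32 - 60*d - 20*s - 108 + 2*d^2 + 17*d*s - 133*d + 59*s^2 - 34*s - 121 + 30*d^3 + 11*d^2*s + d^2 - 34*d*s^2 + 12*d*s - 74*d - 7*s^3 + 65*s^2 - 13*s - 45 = 30*d^3 + 3*d^2 - 267*d - 7*s^3 + s^2*(124 - 34*d) + s*(11*d^2 + 29*d - 67) - 306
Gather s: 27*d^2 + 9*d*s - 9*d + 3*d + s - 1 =27*d^2 - 6*d + s*(9*d + 1) - 1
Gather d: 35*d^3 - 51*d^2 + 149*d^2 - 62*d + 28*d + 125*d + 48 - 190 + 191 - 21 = 35*d^3 + 98*d^2 + 91*d + 28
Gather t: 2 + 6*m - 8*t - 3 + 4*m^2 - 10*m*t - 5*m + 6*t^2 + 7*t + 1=4*m^2 + m + 6*t^2 + t*(-10*m - 1)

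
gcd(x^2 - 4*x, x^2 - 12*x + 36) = 1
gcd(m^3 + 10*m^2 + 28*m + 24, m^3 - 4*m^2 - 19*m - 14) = m + 2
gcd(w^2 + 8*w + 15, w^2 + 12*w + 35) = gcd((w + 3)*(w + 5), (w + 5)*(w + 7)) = w + 5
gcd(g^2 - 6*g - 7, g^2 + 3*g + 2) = g + 1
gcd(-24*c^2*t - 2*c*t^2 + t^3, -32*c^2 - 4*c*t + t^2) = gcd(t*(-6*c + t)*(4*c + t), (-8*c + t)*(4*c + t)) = 4*c + t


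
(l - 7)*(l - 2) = l^2 - 9*l + 14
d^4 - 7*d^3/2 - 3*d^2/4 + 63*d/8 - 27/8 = (d - 3)*(d - 3/2)*(d - 1/2)*(d + 3/2)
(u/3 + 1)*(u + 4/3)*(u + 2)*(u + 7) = u^4/3 + 40*u^3/9 + 19*u^2 + 290*u/9 + 56/3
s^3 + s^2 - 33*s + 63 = (s - 3)^2*(s + 7)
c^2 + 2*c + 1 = (c + 1)^2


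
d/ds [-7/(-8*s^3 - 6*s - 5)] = 42*(-4*s^2 - 1)/(8*s^3 + 6*s + 5)^2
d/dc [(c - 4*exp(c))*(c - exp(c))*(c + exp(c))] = -4*c^2*exp(c) + 3*c^2 - 2*c*exp(2*c) - 8*c*exp(c) + 12*exp(3*c) - exp(2*c)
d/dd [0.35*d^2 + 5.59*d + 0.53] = 0.7*d + 5.59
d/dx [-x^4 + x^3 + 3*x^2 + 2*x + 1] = -4*x^3 + 3*x^2 + 6*x + 2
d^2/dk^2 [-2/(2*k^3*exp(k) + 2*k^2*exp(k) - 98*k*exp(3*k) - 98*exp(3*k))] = ((k^3 + k^2 - 49*k*exp(2*k) - 49*exp(2*k))*(k^3 + 7*k^2 - 441*k*exp(2*k) + 10*k - 735*exp(2*k) + 2) - 2*(k^3 + 4*k^2 - 147*k*exp(2*k) + 2*k - 196*exp(2*k))^2)*exp(-k)/(k^3 + k^2 - 49*k*exp(2*k) - 49*exp(2*k))^3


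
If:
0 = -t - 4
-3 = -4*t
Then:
No Solution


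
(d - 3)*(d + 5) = d^2 + 2*d - 15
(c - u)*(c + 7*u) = c^2 + 6*c*u - 7*u^2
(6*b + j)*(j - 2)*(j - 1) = 6*b*j^2 - 18*b*j + 12*b + j^3 - 3*j^2 + 2*j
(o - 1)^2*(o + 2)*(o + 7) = o^4 + 7*o^3 - 3*o^2 - 19*o + 14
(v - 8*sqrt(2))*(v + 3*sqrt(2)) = v^2 - 5*sqrt(2)*v - 48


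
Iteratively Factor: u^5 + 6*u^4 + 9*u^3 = (u)*(u^4 + 6*u^3 + 9*u^2) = u^2*(u^3 + 6*u^2 + 9*u) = u^3*(u^2 + 6*u + 9) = u^3*(u + 3)*(u + 3)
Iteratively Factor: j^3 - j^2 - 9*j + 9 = (j - 1)*(j^2 - 9) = (j - 3)*(j - 1)*(j + 3)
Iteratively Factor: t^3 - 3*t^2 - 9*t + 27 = (t + 3)*(t^2 - 6*t + 9) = (t - 3)*(t + 3)*(t - 3)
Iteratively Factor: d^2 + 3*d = (d + 3)*(d)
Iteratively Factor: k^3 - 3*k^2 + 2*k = (k)*(k^2 - 3*k + 2) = k*(k - 2)*(k - 1)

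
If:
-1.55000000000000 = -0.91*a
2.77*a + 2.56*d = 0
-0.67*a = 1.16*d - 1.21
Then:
No Solution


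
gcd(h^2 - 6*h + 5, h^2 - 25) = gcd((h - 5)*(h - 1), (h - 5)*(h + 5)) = h - 5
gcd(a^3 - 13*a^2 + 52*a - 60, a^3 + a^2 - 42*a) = a - 6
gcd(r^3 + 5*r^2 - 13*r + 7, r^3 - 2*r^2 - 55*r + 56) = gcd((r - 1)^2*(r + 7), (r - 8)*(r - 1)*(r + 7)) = r^2 + 6*r - 7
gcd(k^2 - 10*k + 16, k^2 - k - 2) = k - 2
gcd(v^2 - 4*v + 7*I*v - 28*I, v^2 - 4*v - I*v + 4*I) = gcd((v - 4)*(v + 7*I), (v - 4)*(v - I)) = v - 4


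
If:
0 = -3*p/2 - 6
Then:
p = -4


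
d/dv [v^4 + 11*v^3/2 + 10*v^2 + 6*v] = 4*v^3 + 33*v^2/2 + 20*v + 6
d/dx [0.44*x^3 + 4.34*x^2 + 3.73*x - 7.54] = 1.32*x^2 + 8.68*x + 3.73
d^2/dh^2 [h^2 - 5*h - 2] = 2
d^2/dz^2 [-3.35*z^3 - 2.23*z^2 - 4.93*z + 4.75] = -20.1*z - 4.46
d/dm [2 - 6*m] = -6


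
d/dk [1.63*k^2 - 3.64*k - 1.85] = 3.26*k - 3.64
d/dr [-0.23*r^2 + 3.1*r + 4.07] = 3.1 - 0.46*r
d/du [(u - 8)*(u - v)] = 2*u - v - 8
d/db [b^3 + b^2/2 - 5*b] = 3*b^2 + b - 5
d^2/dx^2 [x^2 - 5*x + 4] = 2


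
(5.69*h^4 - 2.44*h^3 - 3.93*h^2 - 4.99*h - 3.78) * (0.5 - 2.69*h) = -15.3061*h^5 + 9.4086*h^4 + 9.3517*h^3 + 11.4581*h^2 + 7.6732*h - 1.89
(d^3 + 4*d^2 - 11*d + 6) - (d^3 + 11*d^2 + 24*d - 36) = -7*d^2 - 35*d + 42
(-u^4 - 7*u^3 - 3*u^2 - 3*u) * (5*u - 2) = -5*u^5 - 33*u^4 - u^3 - 9*u^2 + 6*u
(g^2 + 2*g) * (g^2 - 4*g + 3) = g^4 - 2*g^3 - 5*g^2 + 6*g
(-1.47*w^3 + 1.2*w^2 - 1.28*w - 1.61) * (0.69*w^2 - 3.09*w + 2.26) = -1.0143*w^5 + 5.3703*w^4 - 7.9134*w^3 + 5.5563*w^2 + 2.0821*w - 3.6386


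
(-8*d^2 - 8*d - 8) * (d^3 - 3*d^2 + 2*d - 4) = -8*d^5 + 16*d^4 + 40*d^2 + 16*d + 32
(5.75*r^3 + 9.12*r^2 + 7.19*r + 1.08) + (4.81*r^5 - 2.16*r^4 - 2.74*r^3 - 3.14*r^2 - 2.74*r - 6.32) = 4.81*r^5 - 2.16*r^4 + 3.01*r^3 + 5.98*r^2 + 4.45*r - 5.24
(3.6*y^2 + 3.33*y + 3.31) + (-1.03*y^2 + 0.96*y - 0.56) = 2.57*y^2 + 4.29*y + 2.75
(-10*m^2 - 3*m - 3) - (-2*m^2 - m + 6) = -8*m^2 - 2*m - 9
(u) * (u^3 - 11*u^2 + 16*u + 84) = u^4 - 11*u^3 + 16*u^2 + 84*u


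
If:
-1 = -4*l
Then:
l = 1/4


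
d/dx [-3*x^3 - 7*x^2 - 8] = x*(-9*x - 14)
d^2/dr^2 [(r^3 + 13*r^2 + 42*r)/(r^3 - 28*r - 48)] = 2*(13*r^6 + 210*r^5 + 1380*r^4 + 6328*r^3 + 16128*r^2 + 6912*r - 26496)/(r^9 - 84*r^7 - 144*r^6 + 2352*r^5 + 8064*r^4 - 15040*r^3 - 112896*r^2 - 193536*r - 110592)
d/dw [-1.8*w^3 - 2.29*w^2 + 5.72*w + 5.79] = -5.4*w^2 - 4.58*w + 5.72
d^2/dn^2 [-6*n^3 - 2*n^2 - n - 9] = -36*n - 4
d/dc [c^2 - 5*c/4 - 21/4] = 2*c - 5/4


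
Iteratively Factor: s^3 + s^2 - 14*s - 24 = (s + 3)*(s^2 - 2*s - 8) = (s + 2)*(s + 3)*(s - 4)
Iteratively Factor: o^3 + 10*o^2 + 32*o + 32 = (o + 4)*(o^2 + 6*o + 8) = (o + 4)^2*(o + 2)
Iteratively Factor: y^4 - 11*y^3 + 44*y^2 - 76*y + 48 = (y - 2)*(y^3 - 9*y^2 + 26*y - 24) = (y - 2)^2*(y^2 - 7*y + 12) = (y - 3)*(y - 2)^2*(y - 4)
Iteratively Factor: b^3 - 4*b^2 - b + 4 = (b + 1)*(b^2 - 5*b + 4) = (b - 4)*(b + 1)*(b - 1)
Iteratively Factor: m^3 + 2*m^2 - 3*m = (m - 1)*(m^2 + 3*m) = m*(m - 1)*(m + 3)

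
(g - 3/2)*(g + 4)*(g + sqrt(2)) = g^3 + sqrt(2)*g^2 + 5*g^2/2 - 6*g + 5*sqrt(2)*g/2 - 6*sqrt(2)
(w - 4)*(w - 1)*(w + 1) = w^3 - 4*w^2 - w + 4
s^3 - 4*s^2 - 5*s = s*(s - 5)*(s + 1)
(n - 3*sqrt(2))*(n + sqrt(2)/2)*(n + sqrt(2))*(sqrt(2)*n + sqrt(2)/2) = sqrt(2)*n^4 - 3*n^3 + sqrt(2)*n^3/2 - 8*sqrt(2)*n^2 - 3*n^2/2 - 6*n - 4*sqrt(2)*n - 3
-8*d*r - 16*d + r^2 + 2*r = (-8*d + r)*(r + 2)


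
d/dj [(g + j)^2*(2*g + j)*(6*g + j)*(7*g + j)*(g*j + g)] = g*(84*g^5 + 472*g^4*j + 236*g^4 + 705*g^3*j^2 + 470*g^3*j + 396*g^2*j^3 + 297*g^2*j^2 + 85*g*j^4 + 68*g*j^3 + 6*j^5 + 5*j^4)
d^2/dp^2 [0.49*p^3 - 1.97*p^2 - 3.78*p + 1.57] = 2.94*p - 3.94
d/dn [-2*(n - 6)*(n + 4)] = 4 - 4*n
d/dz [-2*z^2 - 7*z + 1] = -4*z - 7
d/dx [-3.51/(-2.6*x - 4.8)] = -9.126/(2.6*x + 4.8)^2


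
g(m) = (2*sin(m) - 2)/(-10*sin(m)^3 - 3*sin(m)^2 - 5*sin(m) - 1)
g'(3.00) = 4.51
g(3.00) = 0.96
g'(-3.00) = 107.05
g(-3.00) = 7.00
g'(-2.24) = 0.98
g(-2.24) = -0.60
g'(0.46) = -1.00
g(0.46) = 0.24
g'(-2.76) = 17.12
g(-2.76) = -2.85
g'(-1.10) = -0.49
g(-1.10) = -0.46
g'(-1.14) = -0.43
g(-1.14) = -0.45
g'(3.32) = 507.20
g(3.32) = 15.57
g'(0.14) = -4.55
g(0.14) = 0.97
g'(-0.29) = -76.24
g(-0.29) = -6.15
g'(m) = (2*sin(m) - 2)*(30*sin(m)^2*cos(m) + 6*sin(m)*cos(m) + 5*cos(m))/(-10*sin(m)^3 - 3*sin(m)^2 - 5*sin(m) - 1)^2 + 2*cos(m)/(-10*sin(m)^3 - 3*sin(m)^2 - 5*sin(m) - 1)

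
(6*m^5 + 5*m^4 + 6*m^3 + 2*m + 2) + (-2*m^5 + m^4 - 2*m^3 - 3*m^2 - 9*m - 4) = 4*m^5 + 6*m^4 + 4*m^3 - 3*m^2 - 7*m - 2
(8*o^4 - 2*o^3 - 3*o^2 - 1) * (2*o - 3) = 16*o^5 - 28*o^4 + 9*o^2 - 2*o + 3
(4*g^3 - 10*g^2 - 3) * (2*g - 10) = 8*g^4 - 60*g^3 + 100*g^2 - 6*g + 30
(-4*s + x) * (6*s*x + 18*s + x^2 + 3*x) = -24*s^2*x - 72*s^2 + 2*s*x^2 + 6*s*x + x^3 + 3*x^2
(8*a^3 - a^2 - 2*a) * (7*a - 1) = 56*a^4 - 15*a^3 - 13*a^2 + 2*a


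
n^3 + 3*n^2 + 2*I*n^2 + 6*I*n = n*(n + 3)*(n + 2*I)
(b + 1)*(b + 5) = b^2 + 6*b + 5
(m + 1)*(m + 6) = m^2 + 7*m + 6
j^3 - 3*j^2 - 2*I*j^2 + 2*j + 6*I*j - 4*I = (j - 2)*(j - 1)*(j - 2*I)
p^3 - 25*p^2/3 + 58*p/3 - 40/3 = (p - 5)*(p - 2)*(p - 4/3)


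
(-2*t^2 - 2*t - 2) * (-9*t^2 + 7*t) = 18*t^4 + 4*t^3 + 4*t^2 - 14*t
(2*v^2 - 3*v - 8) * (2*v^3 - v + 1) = 4*v^5 - 6*v^4 - 18*v^3 + 5*v^2 + 5*v - 8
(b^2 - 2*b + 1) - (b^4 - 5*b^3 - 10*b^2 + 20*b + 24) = -b^4 + 5*b^3 + 11*b^2 - 22*b - 23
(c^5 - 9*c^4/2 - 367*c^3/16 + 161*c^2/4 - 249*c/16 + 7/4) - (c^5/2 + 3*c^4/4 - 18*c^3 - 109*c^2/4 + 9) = c^5/2 - 21*c^4/4 - 79*c^3/16 + 135*c^2/2 - 249*c/16 - 29/4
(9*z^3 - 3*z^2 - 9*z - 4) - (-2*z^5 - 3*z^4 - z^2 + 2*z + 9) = 2*z^5 + 3*z^4 + 9*z^3 - 2*z^2 - 11*z - 13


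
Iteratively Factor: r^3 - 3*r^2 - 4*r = (r + 1)*(r^2 - 4*r) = r*(r + 1)*(r - 4)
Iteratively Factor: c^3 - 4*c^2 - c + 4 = (c + 1)*(c^2 - 5*c + 4) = (c - 1)*(c + 1)*(c - 4)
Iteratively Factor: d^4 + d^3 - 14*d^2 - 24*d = (d)*(d^3 + d^2 - 14*d - 24) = d*(d + 3)*(d^2 - 2*d - 8) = d*(d + 2)*(d + 3)*(d - 4)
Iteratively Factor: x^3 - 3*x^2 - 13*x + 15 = (x - 5)*(x^2 + 2*x - 3) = (x - 5)*(x - 1)*(x + 3)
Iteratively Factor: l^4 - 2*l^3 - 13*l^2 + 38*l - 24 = (l - 1)*(l^3 - l^2 - 14*l + 24) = (l - 1)*(l + 4)*(l^2 - 5*l + 6) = (l - 2)*(l - 1)*(l + 4)*(l - 3)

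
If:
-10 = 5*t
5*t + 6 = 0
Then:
No Solution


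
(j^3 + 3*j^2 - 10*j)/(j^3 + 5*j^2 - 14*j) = (j + 5)/(j + 7)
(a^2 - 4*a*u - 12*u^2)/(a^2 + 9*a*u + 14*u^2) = (a - 6*u)/(a + 7*u)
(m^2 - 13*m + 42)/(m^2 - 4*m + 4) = (m^2 - 13*m + 42)/(m^2 - 4*m + 4)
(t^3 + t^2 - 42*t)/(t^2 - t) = (t^2 + t - 42)/(t - 1)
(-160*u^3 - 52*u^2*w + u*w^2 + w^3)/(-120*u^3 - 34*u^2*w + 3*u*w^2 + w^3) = (8*u - w)/(6*u - w)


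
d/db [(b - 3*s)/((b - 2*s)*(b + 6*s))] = b*(-b + 6*s)/(b^4 + 8*b^3*s - 8*b^2*s^2 - 96*b*s^3 + 144*s^4)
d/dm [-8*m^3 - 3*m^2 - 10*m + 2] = -24*m^2 - 6*m - 10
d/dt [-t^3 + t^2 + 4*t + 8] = -3*t^2 + 2*t + 4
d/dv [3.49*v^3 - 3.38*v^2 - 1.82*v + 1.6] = 10.47*v^2 - 6.76*v - 1.82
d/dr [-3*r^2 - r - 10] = -6*r - 1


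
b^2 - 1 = (b - 1)*(b + 1)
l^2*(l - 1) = l^3 - l^2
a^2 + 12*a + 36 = (a + 6)^2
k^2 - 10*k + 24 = (k - 6)*(k - 4)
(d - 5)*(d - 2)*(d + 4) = d^3 - 3*d^2 - 18*d + 40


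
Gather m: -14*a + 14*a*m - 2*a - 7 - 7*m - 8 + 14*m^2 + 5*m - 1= -16*a + 14*m^2 + m*(14*a - 2) - 16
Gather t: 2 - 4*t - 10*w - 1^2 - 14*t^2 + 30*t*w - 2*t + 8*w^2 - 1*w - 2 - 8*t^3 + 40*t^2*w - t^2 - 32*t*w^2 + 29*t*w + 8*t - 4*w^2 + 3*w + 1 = -8*t^3 + t^2*(40*w - 15) + t*(-32*w^2 + 59*w + 2) + 4*w^2 - 8*w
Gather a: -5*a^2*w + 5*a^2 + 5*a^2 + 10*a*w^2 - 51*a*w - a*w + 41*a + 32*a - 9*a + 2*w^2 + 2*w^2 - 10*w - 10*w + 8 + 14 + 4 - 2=a^2*(10 - 5*w) + a*(10*w^2 - 52*w + 64) + 4*w^2 - 20*w + 24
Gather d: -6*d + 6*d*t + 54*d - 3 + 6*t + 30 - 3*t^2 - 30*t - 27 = d*(6*t + 48) - 3*t^2 - 24*t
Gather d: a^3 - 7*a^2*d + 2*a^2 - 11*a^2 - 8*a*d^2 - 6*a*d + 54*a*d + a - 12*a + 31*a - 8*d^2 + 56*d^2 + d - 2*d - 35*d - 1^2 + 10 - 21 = a^3 - 9*a^2 + 20*a + d^2*(48 - 8*a) + d*(-7*a^2 + 48*a - 36) - 12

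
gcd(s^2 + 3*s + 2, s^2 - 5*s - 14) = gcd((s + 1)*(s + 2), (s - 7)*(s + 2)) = s + 2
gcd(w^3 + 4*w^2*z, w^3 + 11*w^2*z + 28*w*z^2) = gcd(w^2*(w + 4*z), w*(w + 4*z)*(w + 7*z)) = w^2 + 4*w*z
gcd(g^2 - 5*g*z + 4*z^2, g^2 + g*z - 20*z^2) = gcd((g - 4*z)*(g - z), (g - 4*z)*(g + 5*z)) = -g + 4*z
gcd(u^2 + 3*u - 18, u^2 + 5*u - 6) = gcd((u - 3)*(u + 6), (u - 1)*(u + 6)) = u + 6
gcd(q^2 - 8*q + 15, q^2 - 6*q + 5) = q - 5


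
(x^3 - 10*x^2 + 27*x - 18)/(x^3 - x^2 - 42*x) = (-x^3 + 10*x^2 - 27*x + 18)/(x*(-x^2 + x + 42))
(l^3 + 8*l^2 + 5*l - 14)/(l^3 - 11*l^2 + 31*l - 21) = (l^2 + 9*l + 14)/(l^2 - 10*l + 21)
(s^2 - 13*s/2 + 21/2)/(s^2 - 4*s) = (2*s^2 - 13*s + 21)/(2*s*(s - 4))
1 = 1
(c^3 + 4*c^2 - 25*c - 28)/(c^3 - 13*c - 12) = (c + 7)/(c + 3)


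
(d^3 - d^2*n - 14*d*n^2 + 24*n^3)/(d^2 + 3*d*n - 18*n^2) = (d^2 + 2*d*n - 8*n^2)/(d + 6*n)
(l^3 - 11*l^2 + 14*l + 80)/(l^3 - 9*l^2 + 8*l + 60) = (l - 8)/(l - 6)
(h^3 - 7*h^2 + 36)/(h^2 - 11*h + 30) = (h^2 - h - 6)/(h - 5)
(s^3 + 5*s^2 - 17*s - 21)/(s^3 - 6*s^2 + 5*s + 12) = (s + 7)/(s - 4)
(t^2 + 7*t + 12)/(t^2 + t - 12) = (t + 3)/(t - 3)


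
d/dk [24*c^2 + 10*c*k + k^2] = 10*c + 2*k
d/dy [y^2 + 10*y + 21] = 2*y + 10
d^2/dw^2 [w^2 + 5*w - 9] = 2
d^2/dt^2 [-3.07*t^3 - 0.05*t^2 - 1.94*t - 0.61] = -18.42*t - 0.1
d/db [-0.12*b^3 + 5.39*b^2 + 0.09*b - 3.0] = -0.36*b^2 + 10.78*b + 0.09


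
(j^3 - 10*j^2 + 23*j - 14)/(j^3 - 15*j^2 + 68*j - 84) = (j - 1)/(j - 6)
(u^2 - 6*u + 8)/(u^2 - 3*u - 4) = (u - 2)/(u + 1)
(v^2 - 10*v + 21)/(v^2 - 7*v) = (v - 3)/v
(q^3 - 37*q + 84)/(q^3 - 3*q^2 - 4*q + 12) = (q^2 + 3*q - 28)/(q^2 - 4)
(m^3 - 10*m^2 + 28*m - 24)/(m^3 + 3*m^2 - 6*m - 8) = (m^2 - 8*m + 12)/(m^2 + 5*m + 4)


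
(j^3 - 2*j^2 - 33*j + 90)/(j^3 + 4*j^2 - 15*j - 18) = (j - 5)/(j + 1)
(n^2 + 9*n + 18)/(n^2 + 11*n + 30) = (n + 3)/(n + 5)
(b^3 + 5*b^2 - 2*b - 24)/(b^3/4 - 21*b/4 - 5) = 4*(b^2 + b - 6)/(b^2 - 4*b - 5)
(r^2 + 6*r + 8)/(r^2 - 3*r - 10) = (r + 4)/(r - 5)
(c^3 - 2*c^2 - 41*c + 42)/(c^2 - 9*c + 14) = (c^2 + 5*c - 6)/(c - 2)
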